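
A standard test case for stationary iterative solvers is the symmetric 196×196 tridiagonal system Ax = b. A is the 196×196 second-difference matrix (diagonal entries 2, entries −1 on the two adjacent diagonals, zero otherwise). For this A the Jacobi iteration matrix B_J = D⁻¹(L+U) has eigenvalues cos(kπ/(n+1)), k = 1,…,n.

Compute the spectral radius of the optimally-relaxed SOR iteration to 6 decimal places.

B_J for the 196×196 system has eigenvalues cos(kπ/197); ρ_J = cos(π/197) = 0.999873.
√(1−ρ_J²) = |sin(π/197)| = 0.0159465
ω* = 2/(1 + 0.0159465) = 2/1.0159465 = 1.968608.
[ρ_SOR] ω* − 1 = 0.968608.

ρ_SOR = 0.968608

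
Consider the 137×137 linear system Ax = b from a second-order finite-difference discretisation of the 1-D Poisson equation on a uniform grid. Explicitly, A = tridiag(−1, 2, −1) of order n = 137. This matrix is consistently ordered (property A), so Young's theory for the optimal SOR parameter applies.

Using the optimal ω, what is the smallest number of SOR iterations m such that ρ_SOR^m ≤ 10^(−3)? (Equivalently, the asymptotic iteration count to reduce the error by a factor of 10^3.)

m = 152

ρ_J = max_k |cos(kπ/138)| = cos(π/138) = 0.9997409
√(1 − cos²(π/138)) = sin(π/138) ≈ 0.0227632.
ω* = 2 / (1 + 0.0227632) = 2 / 1.0227632 ≈ 1.9554869.
ρ_SOR = ω* − 1 = 1.9554869 − 1 = 0.9554869.
m ≥ 3·ln10 / (−ln 0.9554869) = 151.705; smallest integer m = 152.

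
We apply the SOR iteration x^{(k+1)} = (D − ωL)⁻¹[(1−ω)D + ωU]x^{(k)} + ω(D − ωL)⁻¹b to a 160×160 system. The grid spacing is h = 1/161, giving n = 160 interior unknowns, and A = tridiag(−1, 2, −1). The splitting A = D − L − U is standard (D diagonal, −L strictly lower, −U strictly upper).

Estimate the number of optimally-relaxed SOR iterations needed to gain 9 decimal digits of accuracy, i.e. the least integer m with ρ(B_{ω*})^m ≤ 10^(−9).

spectrum of D⁻¹(L+U) = {cos(kπ/161) : 1≤k≤160}; ρ_J = cos(π/161) = 0.9998096.
root = sin(π/161) = 0.0195118  (since 1−cos² = sin²).
Young: ω* = 2/(1+√(1−ρ_J²)) = 2/(1+0.0195118) = 2/1.0195118 = 1.9617232.
[ρ_SOR] ω* − 1 = 0.9617232.
m ≥ 9·ln10 / (−ln 0.9617232) = 530.977; smallest integer m = 531.

m = 531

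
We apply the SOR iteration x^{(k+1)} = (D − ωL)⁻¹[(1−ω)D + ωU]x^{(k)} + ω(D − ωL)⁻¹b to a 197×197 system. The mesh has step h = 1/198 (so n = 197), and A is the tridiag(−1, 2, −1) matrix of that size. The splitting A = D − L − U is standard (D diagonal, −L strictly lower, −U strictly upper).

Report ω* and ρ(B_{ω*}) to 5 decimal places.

B_J for the 197×197 system has eigenvalues cos(kπ/198); ρ_J = cos(π/198) = 0.99987.
1 − cos²(π/198) = sin²(π/198) ⇒ √(1−ρ_J²) = sin(π/198) = 0.015866.
ω* = 2/(1+0.015866) = 1.96876
ρ(B_{ω*}) = ω*−1 = 0.96876

ω* = 1.96876, ρ_SOR = 0.96876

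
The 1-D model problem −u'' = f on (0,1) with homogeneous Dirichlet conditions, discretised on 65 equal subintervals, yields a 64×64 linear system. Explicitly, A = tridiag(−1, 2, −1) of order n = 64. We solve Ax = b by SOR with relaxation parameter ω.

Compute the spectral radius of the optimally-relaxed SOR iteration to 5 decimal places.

ρ_SOR = 0.90783

[ρ_J] n=64: ρ(B_J) = cos(π/(n+1)) = cos(π/65) = 0.99883.
√(1−ρ_J²) simplifies to sin(π/65) = 0.048313.
ω* = 2 / (1 + 0.048313) = 2 / 1.048313 ≈ 1.90783.
[ρ_SOR] ω* − 1 = 0.90783.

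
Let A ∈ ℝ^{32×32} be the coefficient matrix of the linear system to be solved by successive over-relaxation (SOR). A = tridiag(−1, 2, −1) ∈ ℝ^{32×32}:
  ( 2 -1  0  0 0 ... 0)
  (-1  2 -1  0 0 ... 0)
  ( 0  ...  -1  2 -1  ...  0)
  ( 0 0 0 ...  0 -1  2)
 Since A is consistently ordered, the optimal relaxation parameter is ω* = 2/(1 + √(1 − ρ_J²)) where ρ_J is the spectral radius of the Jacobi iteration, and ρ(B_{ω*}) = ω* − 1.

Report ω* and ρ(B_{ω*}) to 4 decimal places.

[ρ_J] n=32: ρ(B_J) = cos(π/(n+1)) = cos(π/33) = 0.9955.
root = sin(π/33) = 0.09506  (since 1−cos² = sin²).
Young: ω* = 2/(1+√(1−ρ_J²)) = 2/(1+0.09506) = 2/1.09506 = 1.8264.
At ω = 1.8264 every |λ(B_ω)| = ω−1, so ρ_SOR = 0.8264.

ω* = 1.8264, ρ_SOR = 0.8264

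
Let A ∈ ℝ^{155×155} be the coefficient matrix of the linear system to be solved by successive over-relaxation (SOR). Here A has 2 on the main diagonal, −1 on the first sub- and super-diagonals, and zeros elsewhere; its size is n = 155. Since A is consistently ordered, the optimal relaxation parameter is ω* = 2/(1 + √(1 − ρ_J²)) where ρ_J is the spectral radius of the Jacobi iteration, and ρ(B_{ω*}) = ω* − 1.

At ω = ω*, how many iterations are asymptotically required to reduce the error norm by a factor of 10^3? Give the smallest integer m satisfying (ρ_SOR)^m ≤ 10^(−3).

m = 172

B_J for the 155×155 system has eigenvalues cos(kπ/156); ρ_J = cos(π/156) = 0.9997972.
1 − cos²(π/156) = sin²(π/156) ⇒ √(1−ρ_J²) = sin(π/156) = 0.0201371.
So ω* = 2/1.0201371 = 1.9605208 (Young).
ρ_SOR = ω* − 1 = 1.9605208 − 1 = 0.9605208.
ρ_SOR^m ≤ 10^(−3) ⇔ m ≥ 3·ln10/(−ln 0.9605208) = 6.90776/0.0402796 = 171.495; m = ⌈171.495⌉ = 172.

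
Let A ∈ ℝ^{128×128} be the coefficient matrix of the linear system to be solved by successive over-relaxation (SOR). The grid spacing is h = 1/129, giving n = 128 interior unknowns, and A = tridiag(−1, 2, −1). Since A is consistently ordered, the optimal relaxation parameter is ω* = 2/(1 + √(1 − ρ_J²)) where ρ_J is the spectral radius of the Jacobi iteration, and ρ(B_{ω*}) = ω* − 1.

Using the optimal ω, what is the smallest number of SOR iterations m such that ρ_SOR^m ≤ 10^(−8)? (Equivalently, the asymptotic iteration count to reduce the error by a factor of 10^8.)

ρ_J = max_k |cos(kπ/129)| = cos(π/129) = 0.9997035
√(1 − cos²(π/129)) = sin(π/129) ≈ 0.0243510.
Then 2/(1+√(1−ρ_J²)) = 2/(1+0.0243510); ω* = 2/1.0243510 = 1.9524558.
ρ_SOR = ω* − 1 = 1.9524558 − 1 = 0.9524558.
(0.9524558)^m ≤ 10^{−8}  ⇒  m·ln(0.9524558) ≤ −8·ln10  ⇒  m ≥ 378.158  ⇒  m = 379

m = 379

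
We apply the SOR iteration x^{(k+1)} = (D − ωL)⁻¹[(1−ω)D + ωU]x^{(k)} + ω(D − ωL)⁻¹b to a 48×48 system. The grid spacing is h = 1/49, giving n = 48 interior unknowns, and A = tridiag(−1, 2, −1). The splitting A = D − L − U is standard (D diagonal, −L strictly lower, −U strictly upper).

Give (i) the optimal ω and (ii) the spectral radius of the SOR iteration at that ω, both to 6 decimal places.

ω* = 1.879575, ρ_SOR = 0.879575

B_J for the 48×48 system has eigenvalues cos(kπ/49); ρ_J = cos(π/49) = 0.997945.
√(1 − cos²(π/49)) = sin(π/49) ≈ 0.0640702.
So ω* = 2/1.0640702 = 1.879575 (Young).
ρ_SOR = ω* − 1 = 1.879575 − 1 = 0.879575.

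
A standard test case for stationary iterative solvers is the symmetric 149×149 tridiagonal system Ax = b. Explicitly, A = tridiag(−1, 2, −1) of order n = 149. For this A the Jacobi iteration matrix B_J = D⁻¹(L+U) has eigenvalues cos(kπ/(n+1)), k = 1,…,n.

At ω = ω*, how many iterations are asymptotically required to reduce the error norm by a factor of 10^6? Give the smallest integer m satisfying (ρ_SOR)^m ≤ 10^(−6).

n=149: λ(B_J) = 1 − λ(A)/2 = cos(kπ/150); k=1 gives ρ_J = 0.9997807.
root = sin(π/150) = 0.0209424  (since 1−cos² = sin²).
ω* = 2 / (1 + 0.0209424) = 2 / 1.0209424 ≈ 1.9589744.
ρ(B_{ω*}) = ω*−1 = 0.9589744
Need (0.9589744)^m ≤ 10^(−6): m ≥ 6·ln10/|ln 0.9589744| = 13.8155/0.0418909 = 329.797 ⇒ m = 330.

m = 330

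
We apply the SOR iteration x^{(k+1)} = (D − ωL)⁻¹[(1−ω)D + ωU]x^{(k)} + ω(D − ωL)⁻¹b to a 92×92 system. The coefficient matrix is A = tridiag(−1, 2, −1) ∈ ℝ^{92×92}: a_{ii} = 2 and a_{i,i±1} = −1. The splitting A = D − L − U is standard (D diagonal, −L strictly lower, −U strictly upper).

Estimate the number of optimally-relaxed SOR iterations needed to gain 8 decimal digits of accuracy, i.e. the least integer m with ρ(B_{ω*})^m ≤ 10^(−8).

n=92: λ(B_J) = 1 − λ(A)/2 = cos(kπ/93); k=1 gives ρ_J = 0.9994295.
root = sin(π/93) = 0.0337741  (since 1−cos² = sin²).
ω* = 2/(1+0.0337741) = 1.9346586
At ω = 1.9346586 every |λ(B_ω)| = ω−1, so ρ_SOR = 0.9346586.
(0.9346586)^m ≤ 10^{−8}  ⇒  m·ln(0.9346586) ≤ −8·ln10  ⇒  m ≥ 272.600  ⇒  m = 273

m = 273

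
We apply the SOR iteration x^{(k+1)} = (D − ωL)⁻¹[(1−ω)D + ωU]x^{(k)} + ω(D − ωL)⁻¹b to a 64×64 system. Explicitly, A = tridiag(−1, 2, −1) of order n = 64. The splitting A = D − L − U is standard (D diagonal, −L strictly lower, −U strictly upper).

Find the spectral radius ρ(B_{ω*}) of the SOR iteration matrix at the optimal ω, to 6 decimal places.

spectrum of D⁻¹(L+U) = {cos(kπ/65) : 1≤k≤64}; ρ_J = cos(π/65) = 0.998832.
1 − cos²(π/65) = sin²(π/65) ⇒ √(1−ρ_J²) = sin(π/65) = 0.0483134.
ω* = 2/(1+0.0483134) = 1.907826
ρ_SOR = ω* − 1 ≈ 0.907826.

ρ_SOR = 0.907826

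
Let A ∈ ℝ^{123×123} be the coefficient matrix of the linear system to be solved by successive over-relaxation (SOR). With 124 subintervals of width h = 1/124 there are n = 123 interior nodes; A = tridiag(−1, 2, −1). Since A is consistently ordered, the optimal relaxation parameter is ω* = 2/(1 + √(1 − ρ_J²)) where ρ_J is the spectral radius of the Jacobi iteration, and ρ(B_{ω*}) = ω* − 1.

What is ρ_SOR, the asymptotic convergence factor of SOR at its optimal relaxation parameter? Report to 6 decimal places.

ρ_SOR = 0.950586

B_J for the 123×123 system has eigenvalues cos(kπ/124); ρ_J = cos(π/124) = 0.999679.
√(1−ρ_J²) = |sin(π/124)| = 0.0253327
[ω*] 2 ÷ (1 + 0.0253327) = 2 ÷ 1.0253327 = 1.950586.
ρ(B_{ω*}) = ω*−1 = 0.950586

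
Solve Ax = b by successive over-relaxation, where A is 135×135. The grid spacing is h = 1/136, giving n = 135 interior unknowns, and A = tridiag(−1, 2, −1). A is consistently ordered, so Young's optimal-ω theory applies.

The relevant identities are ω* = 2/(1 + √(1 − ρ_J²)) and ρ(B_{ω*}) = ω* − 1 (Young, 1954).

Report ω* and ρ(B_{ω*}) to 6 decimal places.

spectrum of D⁻¹(L+U) = {cos(kπ/136) : 1≤k≤135}; ρ_J = cos(π/136) = 0.999733.
√(1−ρ_J²) simplifies to sin(π/136) = 0.0230979.
[ω*] 2 ÷ (1 + 0.0230979) = 2 ÷ 1.0230979 = 1.954847.
and ρ(B_{ω*}) = 1.954847 − 1 = 0.954847.

ω* = 1.954847, ρ_SOR = 0.954847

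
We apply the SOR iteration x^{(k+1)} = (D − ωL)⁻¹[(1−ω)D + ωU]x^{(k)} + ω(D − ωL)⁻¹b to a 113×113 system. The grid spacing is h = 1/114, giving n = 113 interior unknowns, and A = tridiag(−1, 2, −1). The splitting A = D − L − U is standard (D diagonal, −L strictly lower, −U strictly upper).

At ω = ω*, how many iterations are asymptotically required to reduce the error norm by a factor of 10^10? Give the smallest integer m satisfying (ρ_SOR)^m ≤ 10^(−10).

m = 418

[ρ_J] n=113: ρ(B_J) = cos(π/(n+1)) = cos(π/114) = 0.9996203.
√(1 − cos²(π/114)) = sin(π/114) ≈ 0.0275543.
[ω*] 2 ÷ (1 + 0.0275543) = 2 ÷ 1.0275543 = 1.9463692.
and ρ(B_{ω*}) = 1.9463692 − 1 = 0.9463692.
(0.9463692)^m ≤ 10^{−10}  ⇒  m·ln(0.9463692) ≤ −10·ln10  ⇒  m ≥ 417.722  ⇒  m = 418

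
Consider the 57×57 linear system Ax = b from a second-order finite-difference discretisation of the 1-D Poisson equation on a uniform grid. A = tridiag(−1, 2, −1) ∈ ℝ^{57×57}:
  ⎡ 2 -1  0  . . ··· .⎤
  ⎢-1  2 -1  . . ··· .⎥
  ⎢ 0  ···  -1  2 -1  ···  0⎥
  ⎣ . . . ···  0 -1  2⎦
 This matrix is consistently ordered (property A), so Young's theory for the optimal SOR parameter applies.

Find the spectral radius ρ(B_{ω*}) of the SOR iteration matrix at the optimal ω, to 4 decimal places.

B_J for the 57×57 system has eigenvalues cos(kπ/58); ρ_J = cos(π/58) = 0.9985.
root = sin(π/58) = 0.05414  (since 1−cos² = sin²).
Young: ω* = 2/(1+√(1−ρ_J²)) = 2/(1+0.05414) = 2/1.05414 = 1.8973.
ρ_SOR = ω* − 1 ≈ 0.8973.

ρ_SOR = 0.8973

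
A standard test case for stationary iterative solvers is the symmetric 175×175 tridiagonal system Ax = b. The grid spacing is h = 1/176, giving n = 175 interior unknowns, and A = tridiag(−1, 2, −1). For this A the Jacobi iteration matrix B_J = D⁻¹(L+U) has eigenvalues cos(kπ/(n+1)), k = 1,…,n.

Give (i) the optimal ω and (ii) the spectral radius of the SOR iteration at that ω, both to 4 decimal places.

spectrum of D⁻¹(L+U) = {cos(kπ/176) : 1≤k≤175}; ρ_J = cos(π/176) = 0.9998.
√(1 − cos²(π/176)) = sin(π/176) ≈ 0.01785.
Young: ω* = 2/(1+√(1−ρ_J²)) = 2/(1+0.01785) = 2/1.01785 = 1.9649.
ρ(B_{ω*}) = ω*−1 = 0.9649

ω* = 1.9649, ρ_SOR = 0.9649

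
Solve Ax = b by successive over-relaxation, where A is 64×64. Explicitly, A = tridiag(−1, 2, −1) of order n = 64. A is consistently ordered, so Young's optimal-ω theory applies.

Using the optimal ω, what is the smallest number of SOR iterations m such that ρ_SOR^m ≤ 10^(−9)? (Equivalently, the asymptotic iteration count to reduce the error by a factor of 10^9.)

[ρ_J] n=64: ρ(B_J) = cos(π/(n+1)) = cos(π/65) = 0.9988322.
√(1−ρ_J²) simplifies to sin(π/65) = 0.0483134.
So ω* = 2/1.0483134 = 1.9078264 (Young).
and ρ(B_{ω*}) = 1.9078264 − 1 = 0.9078264.
ρ_SOR^m ≤ 10^(−9) ⇔ m ≥ 9·ln10/(−ln 0.9078264) = 20.7233/0.0967021 = 214.300; m = ⌈214.300⌉ = 215.

m = 215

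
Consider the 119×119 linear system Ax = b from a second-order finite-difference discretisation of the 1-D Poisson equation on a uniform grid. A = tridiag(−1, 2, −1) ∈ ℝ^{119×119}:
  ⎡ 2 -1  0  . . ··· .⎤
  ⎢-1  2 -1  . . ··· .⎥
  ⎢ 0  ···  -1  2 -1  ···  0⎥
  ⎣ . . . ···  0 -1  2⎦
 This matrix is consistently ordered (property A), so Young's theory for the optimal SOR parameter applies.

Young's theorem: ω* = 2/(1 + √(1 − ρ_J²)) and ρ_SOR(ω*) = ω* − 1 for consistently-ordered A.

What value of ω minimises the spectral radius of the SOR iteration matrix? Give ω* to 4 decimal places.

ω* = 1.9490

spectrum of D⁻¹(L+U) = {cos(kπ/120) : 1≤k≤119}; ρ_J = cos(π/120) = 0.9997.
√(1 − cos²(π/120)) = sin(π/120) ≈ 0.02618.
Then 2/(1+√(1−ρ_J²)) = 2/(1+0.02618); ω* = 2/1.02618 = 1.9490.
[ρ_SOR] ω* − 1 = 0.9490.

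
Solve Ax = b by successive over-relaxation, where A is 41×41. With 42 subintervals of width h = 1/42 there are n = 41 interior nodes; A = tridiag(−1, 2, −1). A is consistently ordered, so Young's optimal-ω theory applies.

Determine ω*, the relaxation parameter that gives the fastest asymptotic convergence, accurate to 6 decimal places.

ω* = 1.860932

B_J for the 41×41 system has eigenvalues cos(kπ/42); ρ_J = cos(π/42) = 0.997204.
√(1 − cos²(π/42)) = sin(π/42) ≈ 0.0747301.
ω* = 2 / (1 + 0.0747301) = 2 / 1.0747301 ≈ 1.860932.
ρ_SOR = ω* − 1 ≈ 0.860932.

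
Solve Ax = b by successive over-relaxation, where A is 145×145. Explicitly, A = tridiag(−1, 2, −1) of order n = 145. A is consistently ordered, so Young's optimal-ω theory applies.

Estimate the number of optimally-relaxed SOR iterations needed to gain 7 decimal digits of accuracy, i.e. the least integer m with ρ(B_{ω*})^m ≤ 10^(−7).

m = 375

B_J for the 145×145 system has eigenvalues cos(kπ/146); ρ_J = cos(π/146) = 0.9997685.
1 − cos²(π/146) = sin²(π/146) ⇒ √(1−ρ_J²) = sin(π/146) = 0.0215161.
So ω* = 2/1.0215161 = 1.9578742 (Young).
ρ_SOR = ω* − 1 ≈ 0.9578742.
(0.9578742)^m ≤ 10^{−7}  ⇒  m·ln(0.9578742) ≤ −7·ln10  ⇒  m ≥ 374.502  ⇒  m = 375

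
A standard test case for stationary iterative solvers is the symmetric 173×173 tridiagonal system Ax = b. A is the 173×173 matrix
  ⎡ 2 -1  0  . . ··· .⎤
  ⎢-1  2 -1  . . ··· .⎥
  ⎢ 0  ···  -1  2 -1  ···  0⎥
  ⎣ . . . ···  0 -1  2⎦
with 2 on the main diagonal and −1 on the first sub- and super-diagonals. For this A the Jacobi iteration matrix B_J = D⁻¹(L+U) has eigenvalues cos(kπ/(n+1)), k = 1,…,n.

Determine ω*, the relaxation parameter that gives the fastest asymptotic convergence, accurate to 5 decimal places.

ω* = 1.96453

B_J for the 173×173 system has eigenvalues cos(kπ/174); ρ_J = cos(π/174) = 0.99984.
√(1−ρ_J²) simplifies to sin(π/174) = 0.018054.
ω* = 2/(1+0.018054) = 1.96453
Hence ρ(B_{ω*}) = 1.96453 − 1 = 0.96453.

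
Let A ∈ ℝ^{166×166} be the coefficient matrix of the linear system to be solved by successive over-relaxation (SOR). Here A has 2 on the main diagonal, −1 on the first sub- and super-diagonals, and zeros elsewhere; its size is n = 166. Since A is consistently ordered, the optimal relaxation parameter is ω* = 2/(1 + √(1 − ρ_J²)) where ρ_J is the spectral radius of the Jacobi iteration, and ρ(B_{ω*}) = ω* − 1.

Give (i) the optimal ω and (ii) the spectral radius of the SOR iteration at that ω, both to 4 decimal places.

ω* = 1.9631, ρ_SOR = 0.9631

n=166: λ(B_J) = 1 − λ(A)/2 = cos(kπ/167); k=1 gives ρ_J = 0.9998.
√(1−ρ_J²) = |sin(π/167)| = 0.01881
ω* = 2 / (1 + 0.01881) = 2 / 1.01881 ≈ 1.9631.
ρ_SOR = ω* − 1 = 1.9631 − 1 = 0.9631.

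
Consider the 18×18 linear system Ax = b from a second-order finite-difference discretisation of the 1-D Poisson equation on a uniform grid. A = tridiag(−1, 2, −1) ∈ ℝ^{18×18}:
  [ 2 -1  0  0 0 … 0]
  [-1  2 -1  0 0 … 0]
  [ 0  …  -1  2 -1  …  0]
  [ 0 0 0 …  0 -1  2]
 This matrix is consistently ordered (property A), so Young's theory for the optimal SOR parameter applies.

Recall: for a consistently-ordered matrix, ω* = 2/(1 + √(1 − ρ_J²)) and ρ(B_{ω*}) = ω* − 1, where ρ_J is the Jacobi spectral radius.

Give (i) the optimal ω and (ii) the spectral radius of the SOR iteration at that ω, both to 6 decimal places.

ω* = 1.717336, ρ_SOR = 0.717336

ρ_J = max_k |cos(kπ/19)| = cos(π/19) = 0.986361
√(1 − cos²(π/19)) = sin(π/19) ≈ 0.1645946.
ω* = 2/(1 + 0.1645946) = 2/1.1645946 = 1.717336.
Hence ρ(B_{ω*}) = 1.717336 − 1 = 0.717336.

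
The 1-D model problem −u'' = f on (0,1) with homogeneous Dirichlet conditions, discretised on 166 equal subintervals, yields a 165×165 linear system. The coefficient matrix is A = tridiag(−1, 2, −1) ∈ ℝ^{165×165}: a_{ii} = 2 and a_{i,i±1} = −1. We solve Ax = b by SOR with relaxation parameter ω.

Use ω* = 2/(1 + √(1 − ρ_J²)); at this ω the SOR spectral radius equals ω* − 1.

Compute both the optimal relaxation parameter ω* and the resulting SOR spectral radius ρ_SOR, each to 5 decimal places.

B_J for the 165×165 system has eigenvalues cos(kπ/166); ρ_J = cos(π/166) = 0.99982.
√(1 − cos²(π/166)) = sin(π/166) ≈ 0.018924.
ω* = 2 / (1 + 0.018924) = 2 / 1.018924 ≈ 1.96285.
[ρ_SOR] ω* − 1 = 0.96285.

ω* = 1.96285, ρ_SOR = 0.96285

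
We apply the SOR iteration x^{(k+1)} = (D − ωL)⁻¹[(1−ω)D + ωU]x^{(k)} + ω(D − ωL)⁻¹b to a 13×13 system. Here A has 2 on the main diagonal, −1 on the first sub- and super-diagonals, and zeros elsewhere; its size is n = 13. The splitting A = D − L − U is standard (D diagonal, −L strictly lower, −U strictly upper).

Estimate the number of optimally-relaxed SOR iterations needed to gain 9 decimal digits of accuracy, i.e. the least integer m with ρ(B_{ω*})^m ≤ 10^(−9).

½·tridiag(1,0,1) at n=13: λ_k = cos(kπ/14); max |λ| at k=1 ⇒ ρ_J = cos(π/14) ≈ 0.9749279.
root = sin(π/14) = 0.2225209  (since 1−cos² = sin²).
ω* = 2/(1 + 0.2225209) = 2/1.2225209 = 1.6359639.
At ω = 1.6359639 every |λ(B_ω)| = ω−1, so ρ_SOR = 0.6359639.
ρ_SOR^m ≤ 10^(−9) ⇔ m ≥ 9·ln10/(−ln 0.6359639) = 20.7233/0.452613 = 45.786; m = ⌈45.786⌉ = 46.

m = 46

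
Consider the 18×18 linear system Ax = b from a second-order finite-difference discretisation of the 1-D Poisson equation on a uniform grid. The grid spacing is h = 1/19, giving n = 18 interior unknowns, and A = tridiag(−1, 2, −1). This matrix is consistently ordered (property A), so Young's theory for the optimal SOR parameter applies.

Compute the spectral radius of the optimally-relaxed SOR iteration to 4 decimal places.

With n=18, ρ(Jacobi) = cos(π/19) = 0.9864.
√(1 − cos²(π/19)) = sin(π/19) ≈ 0.16459.
[ω*] 2 ÷ (1 + 0.16459) = 2 ÷ 1.16459 = 1.7173.
ρ(B_{ω*}) = ω*−1 = 0.7173

ρ_SOR = 0.7173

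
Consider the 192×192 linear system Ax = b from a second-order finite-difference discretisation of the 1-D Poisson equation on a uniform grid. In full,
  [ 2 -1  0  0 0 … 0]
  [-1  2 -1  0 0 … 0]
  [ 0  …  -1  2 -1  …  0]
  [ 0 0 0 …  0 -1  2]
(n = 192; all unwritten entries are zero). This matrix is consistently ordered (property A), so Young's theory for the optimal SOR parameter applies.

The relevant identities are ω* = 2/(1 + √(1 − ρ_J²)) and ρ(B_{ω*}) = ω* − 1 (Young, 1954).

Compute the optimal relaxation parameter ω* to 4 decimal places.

ω* = 1.9680

spectrum of D⁻¹(L+U) = {cos(kπ/193) : 1≤k≤192}; ρ_J = cos(π/193) = 0.9999.
root = sin(π/193) = 0.01628  (since 1−cos² = sin²).
So ω* = 2/1.01628 = 1.9680 (Young).
ρ_SOR = ω* − 1 = 1.9680 − 1 = 0.9680.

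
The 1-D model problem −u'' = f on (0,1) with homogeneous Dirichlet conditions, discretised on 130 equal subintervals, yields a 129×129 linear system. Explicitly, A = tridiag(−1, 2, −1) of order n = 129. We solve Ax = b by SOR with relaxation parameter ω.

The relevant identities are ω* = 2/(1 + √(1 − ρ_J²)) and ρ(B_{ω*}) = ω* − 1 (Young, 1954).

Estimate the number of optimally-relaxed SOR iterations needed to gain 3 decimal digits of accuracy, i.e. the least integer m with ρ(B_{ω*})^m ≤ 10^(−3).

m = 143

½·tridiag(1,0,1) at n=129: λ_k = cos(kπ/130); max |λ| at k=1 ⇒ ρ_J = cos(π/130) ≈ 0.9997080.
root = sin(π/130) = 0.0241637  (since 1−cos² = sin²).
[ω*] 2 ÷ (1 + 0.0241637) = 2 ÷ 1.0241637 = 1.9528128.
and ρ(B_{ω*}) = 1.9528128 − 1 = 0.9528128.
ρ_SOR^m ≤ 10^(−3) ⇔ m ≥ 3·ln10/(−ln 0.9528128) = 6.90776/0.0483368 = 142.909; m = ⌈142.909⌉ = 143.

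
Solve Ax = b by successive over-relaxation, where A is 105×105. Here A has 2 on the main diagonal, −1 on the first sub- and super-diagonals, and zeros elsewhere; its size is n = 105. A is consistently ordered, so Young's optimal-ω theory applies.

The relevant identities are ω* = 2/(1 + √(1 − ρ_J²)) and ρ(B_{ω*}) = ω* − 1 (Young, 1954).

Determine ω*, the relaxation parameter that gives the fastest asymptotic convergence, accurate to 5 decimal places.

With n=105, ρ(Jacobi) = cos(π/106) = 0.99956.
1 − cos²(π/106) = sin²(π/106) ⇒ √(1−ρ_J²) = sin(π/106) = 0.029633.
ω* = 2 / (1 + 0.029633) = 2 / 1.029633 ≈ 1.94244.
ρ_SOR = ω* − 1 ≈ 0.94244.

ω* = 1.94244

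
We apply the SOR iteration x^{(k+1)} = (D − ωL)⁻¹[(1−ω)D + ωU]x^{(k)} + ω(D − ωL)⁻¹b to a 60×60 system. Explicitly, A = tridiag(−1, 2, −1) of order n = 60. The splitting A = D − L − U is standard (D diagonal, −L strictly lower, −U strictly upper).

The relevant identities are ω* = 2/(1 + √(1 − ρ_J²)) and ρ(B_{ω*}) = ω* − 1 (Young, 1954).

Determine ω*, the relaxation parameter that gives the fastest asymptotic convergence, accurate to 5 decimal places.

With n=60, ρ(Jacobi) = cos(π/61) = 0.99867.
1 − cos²(π/61) = sin²(π/61) ⇒ √(1−ρ_J²) = sin(π/61) = 0.051479.
ω* = 2/(1+0.051479) = 1.90208
ρ_SOR = ω* − 1 = 1.90208 − 1 = 0.90208.

ω* = 1.90208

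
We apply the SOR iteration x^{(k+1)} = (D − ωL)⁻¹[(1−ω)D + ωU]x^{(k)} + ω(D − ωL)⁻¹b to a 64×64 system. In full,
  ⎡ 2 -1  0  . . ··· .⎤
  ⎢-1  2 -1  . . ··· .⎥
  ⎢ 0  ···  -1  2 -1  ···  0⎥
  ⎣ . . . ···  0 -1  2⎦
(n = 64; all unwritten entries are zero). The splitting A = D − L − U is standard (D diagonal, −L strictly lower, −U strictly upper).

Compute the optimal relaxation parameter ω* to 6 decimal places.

B_J for the 64×64 system has eigenvalues cos(kπ/65); ρ_J = cos(π/65) = 0.998832.
√(1−ρ_J²) = |sin(π/65)| = 0.0483134
Then 2/(1+√(1−ρ_J²)) = 2/(1+0.0483134); ω* = 2/1.0483134 = 1.907826.
At ω = 1.907826 every |λ(B_ω)| = ω−1, so ρ_SOR = 0.907826.

ω* = 1.907826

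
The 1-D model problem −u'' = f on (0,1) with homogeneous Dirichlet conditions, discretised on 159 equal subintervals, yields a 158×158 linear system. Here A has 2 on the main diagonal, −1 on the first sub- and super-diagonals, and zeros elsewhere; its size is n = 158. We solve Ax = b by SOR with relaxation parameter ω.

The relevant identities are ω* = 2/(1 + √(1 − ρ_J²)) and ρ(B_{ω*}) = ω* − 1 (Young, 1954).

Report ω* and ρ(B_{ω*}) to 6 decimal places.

ω* = 1.961251, ρ_SOR = 0.961251

spectrum of D⁻¹(L+U) = {cos(kπ/159) : 1≤k≤158}; ρ_J = cos(π/159) = 0.999805.
√(1 − cos²(π/159)) = sin(π/159) ≈ 0.0197572.
[ω*] 2 ÷ (1 + 0.0197572) = 2 ÷ 1.0197572 = 1.961251.
and ρ(B_{ω*}) = 1.961251 − 1 = 0.961251.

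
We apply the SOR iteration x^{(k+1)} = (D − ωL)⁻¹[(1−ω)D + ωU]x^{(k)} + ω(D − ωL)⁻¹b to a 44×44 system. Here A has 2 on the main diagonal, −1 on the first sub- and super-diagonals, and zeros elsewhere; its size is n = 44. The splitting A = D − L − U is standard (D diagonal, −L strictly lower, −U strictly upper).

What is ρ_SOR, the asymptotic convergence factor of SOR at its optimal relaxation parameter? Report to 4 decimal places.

ρ_SOR = 0.8696

spectrum of D⁻¹(L+U) = {cos(kπ/45) : 1≤k≤44}; ρ_J = cos(π/45) = 0.9976.
√(1−ρ_J²) = |sin(π/45)| = 0.06976
ω* = 2 / (1 + 0.06976) = 2 / 1.06976 ≈ 1.8696.
[ρ_SOR] ω* − 1 = 0.8696.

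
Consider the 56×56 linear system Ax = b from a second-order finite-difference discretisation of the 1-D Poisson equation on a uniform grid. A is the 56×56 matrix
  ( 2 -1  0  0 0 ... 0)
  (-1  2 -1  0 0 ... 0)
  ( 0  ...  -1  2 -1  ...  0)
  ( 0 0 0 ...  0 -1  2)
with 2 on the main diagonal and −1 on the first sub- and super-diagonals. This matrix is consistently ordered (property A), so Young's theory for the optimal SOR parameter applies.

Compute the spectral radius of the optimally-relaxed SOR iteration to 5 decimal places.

ρ_SOR = 0.89558

spectrum of D⁻¹(L+U) = {cos(kπ/57) : 1≤k≤56}; ρ_J = cos(π/57) = 0.99848.
root = sin(π/57) = 0.055088  (since 1−cos² = sin²).
Young: ω* = 2/(1+√(1−ρ_J²)) = 2/(1+0.055088) = 2/1.055088 = 1.89558.
and ρ(B_{ω*}) = 1.89558 − 1 = 0.89558.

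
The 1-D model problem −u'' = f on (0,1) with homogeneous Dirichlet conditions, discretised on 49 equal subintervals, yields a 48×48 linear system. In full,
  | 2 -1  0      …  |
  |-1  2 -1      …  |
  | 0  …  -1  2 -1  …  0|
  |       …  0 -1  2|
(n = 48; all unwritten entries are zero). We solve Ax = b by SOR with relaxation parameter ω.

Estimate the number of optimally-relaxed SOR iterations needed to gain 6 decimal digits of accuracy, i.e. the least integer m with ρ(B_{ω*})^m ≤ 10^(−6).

ρ_J = max_k |cos(kπ/49)| = cos(π/49) = 0.9979454
√(1 − cos²(π/49)) = sin(π/49) ≈ 0.0640702.
ω* = 2 / (1 + 0.0640702) = 2 / 1.0640702 ≈ 1.8795752.
ρ_SOR = ω* − 1 = 1.8795752 − 1 = 0.8795752.
Need (0.8795752)^m ≤ 10^(−6): m ≥ 6·ln10/|ln 0.8795752| = 13.8155/0.128316 = 107.668 ⇒ m = 108.

m = 108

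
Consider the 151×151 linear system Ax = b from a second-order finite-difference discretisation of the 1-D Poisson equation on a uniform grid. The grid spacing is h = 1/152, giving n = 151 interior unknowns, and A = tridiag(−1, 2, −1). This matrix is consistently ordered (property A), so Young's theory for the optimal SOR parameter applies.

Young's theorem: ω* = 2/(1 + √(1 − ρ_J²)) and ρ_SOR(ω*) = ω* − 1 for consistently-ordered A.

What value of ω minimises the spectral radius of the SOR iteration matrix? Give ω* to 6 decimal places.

With n=151, ρ(Jacobi) = cos(π/152) = 0.999786.
√(1 − cos²(π/152)) = sin(π/152) ≈ 0.0206669.
ω* = 2/(1+0.0206669) = 1.959503
ρ_SOR = ω* − 1 ≈ 0.959503.

ω* = 1.959503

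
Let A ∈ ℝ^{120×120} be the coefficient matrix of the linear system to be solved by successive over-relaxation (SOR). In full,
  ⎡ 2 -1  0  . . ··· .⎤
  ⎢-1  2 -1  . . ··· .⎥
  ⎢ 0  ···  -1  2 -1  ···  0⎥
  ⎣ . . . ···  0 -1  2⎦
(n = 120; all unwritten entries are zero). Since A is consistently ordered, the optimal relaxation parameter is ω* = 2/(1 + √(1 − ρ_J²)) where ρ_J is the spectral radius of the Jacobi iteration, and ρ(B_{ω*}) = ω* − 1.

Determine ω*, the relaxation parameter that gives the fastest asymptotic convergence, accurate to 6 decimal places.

ω* = 1.949392

n=120: λ(B_J) = 1 − λ(A)/2 = cos(kπ/121); k=1 gives ρ_J = 0.999663.
√(1−ρ_J²) simplifies to sin(π/121) = 0.0259607.
ω* = 2/(1 + 0.0259607) = 2/1.0259607 = 1.949392.
ρ_SOR = ω* − 1 = 1.949392 − 1 = 0.949392.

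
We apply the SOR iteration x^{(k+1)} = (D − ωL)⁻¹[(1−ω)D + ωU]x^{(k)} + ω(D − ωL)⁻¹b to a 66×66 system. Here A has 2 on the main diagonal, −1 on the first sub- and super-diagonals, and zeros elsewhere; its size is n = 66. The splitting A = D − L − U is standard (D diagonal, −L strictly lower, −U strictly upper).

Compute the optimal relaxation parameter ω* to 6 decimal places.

B_J for the 66×66 system has eigenvalues cos(kπ/67); ρ_J = cos(π/67) = 0.998901.
1 − cos²(π/67) = sin²(π/67) ⇒ √(1−ρ_J²) = sin(π/67) = 0.0468723.
ω* = 2/(1+0.0468723) = 1.910453
ρ_SOR = ω* − 1 ≈ 0.910453.

ω* = 1.910453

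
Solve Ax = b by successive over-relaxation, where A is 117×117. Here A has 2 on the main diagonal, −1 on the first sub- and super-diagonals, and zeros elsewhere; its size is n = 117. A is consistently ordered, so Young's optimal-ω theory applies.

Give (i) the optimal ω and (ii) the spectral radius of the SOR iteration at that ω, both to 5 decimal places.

ω* = 1.94814, ρ_SOR = 0.94814

With n=117, ρ(Jacobi) = cos(π/118) = 0.99965.
√(1−ρ_J²) = |sin(π/118)| = 0.026621
[ω*] 2 ÷ (1 + 0.026621) = 2 ÷ 1.026621 = 1.94814.
Hence ρ(B_{ω*}) = 1.94814 − 1 = 0.94814.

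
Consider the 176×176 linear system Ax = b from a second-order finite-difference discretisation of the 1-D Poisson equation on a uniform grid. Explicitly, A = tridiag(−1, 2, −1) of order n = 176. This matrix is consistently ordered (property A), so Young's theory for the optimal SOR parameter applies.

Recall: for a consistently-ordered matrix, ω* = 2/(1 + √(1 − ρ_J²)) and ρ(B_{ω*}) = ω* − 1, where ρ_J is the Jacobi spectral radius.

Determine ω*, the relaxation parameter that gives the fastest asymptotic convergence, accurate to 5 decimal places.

ω* = 1.96512

With n=176, ρ(Jacobi) = cos(π/177) = 0.99984.
root = sin(π/177) = 0.017748  (since 1−cos² = sin²).
ω* = 2 / (1 + 0.017748) = 2 / 1.017748 ≈ 1.96512.
Hence ρ(B_{ω*}) = 1.96512 − 1 = 0.96512.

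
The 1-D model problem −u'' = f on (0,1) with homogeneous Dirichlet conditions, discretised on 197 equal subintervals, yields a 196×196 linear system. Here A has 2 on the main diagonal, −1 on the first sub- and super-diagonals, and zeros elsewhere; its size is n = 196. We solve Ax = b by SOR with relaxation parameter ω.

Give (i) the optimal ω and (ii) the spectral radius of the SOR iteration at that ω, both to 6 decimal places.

B_J for the 196×196 system has eigenvalues cos(kπ/197); ρ_J = cos(π/197) = 0.999873.
root = sin(π/197) = 0.0159465  (since 1−cos² = sin²).
ω* = 2/(1 + 0.0159465) = 2/1.0159465 = 1.968608.
Hence ρ(B_{ω*}) = 1.968608 − 1 = 0.968608.

ω* = 1.968608, ρ_SOR = 0.968608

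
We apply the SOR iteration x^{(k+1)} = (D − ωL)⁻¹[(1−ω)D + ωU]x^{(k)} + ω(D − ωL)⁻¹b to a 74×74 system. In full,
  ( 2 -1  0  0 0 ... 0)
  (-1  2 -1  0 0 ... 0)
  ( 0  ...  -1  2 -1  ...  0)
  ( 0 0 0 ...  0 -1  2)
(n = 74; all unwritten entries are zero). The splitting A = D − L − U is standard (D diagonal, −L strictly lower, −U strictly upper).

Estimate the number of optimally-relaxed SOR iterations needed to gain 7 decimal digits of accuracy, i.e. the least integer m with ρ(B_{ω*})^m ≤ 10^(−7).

[ρ_J] n=74: ρ(B_J) = cos(π/(n+1)) = cos(π/75) = 0.9991228.
√(1−ρ_J²) = |sin(π/75)| = 0.0418757
ω* = 2 / (1 + 0.0418757) = 2 / 1.0418757 ≈ 1.9196148.
[ρ_SOR] ω* − 1 = 0.9196148.
7·ln10 = 16.1181; −ln(0.9196148) = 0.0838004; m = ⌈16.1181/0.0838004⌉ = ⌈192.339⌉ = 193.

m = 193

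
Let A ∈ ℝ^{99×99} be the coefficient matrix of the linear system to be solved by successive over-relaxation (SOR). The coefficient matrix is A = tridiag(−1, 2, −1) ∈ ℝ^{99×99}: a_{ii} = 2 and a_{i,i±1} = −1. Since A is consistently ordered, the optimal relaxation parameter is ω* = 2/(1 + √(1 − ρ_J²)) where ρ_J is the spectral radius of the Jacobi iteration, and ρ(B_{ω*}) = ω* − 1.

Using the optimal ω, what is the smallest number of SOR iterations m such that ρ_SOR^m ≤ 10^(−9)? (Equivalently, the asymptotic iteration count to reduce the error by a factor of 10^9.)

m = 330

n=99: λ(B_J) = 1 − λ(A)/2 = cos(kπ/100); k=1 gives ρ_J = 0.9995066.
√(1 − cos²(π/100)) = sin(π/100) ≈ 0.0314108.
Then 2/(1+√(1−ρ_J²)) = 2/(1+0.0314108); ω* = 2/1.0314108 = 1.9390916.
ρ(B_{ω*}) = ω*−1 = 0.9390916
(0.9390916)^m ≤ 10^{−9}  ⇒  m·ln(0.9390916) ≤ −9·ln10  ⇒  m ≥ 329.767  ⇒  m = 330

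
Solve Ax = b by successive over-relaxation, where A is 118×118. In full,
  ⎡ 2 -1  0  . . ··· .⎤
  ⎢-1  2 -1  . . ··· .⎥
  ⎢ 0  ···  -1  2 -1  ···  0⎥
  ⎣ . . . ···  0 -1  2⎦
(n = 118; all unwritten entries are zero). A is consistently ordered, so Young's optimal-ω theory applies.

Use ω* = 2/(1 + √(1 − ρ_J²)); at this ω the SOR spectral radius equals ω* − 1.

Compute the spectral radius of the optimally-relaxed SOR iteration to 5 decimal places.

ρ_SOR = 0.94856

½·tridiag(1,0,1) at n=118: λ_k = cos(kπ/119); max |λ| at k=1 ⇒ ρ_J = cos(π/119) ≈ 0.99965.
√(1 − cos²(π/119)) = sin(π/119) ≈ 0.026397.
ω* = 2 / (1 + 0.026397) = 2 / 1.026397 ≈ 1.94856.
[ρ_SOR] ω* − 1 = 0.94856.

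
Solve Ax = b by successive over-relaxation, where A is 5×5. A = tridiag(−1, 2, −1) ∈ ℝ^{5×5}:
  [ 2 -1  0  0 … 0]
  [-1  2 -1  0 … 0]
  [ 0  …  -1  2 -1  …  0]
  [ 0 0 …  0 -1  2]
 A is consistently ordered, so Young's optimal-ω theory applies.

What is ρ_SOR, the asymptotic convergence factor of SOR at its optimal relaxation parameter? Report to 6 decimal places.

spectrum of D⁻¹(L+U) = {cos(kπ/6) : 1≤k≤5}; ρ_J = cos(π/6) = 0.866025.
root = sin(π/6) = 0.5000000  (since 1−cos² = sin²).
Young: ω* = 2/(1+√(1−ρ_J²)) = 2/(1+0.5000000) = 2/1.5000000 = 1.333333.
ρ_SOR = ω* − 1 = 1.333333 − 1 = 0.333333.

ρ_SOR = 0.333333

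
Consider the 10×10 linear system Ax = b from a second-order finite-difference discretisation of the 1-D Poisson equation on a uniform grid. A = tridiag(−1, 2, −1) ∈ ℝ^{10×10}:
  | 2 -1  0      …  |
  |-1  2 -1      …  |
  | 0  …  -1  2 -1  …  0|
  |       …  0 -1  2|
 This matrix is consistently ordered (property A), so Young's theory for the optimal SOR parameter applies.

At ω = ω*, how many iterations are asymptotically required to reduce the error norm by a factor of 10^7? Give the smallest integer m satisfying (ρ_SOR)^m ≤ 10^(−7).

m = 28

½·tridiag(1,0,1) at n=10: λ_k = cos(kπ/11); max |λ| at k=1 ⇒ ρ_J = cos(π/11) ≈ 0.9594930.
√(1−ρ_J²) = |sin(π/11)| = 0.2817326
So ω* = 2/1.2817326 = 1.5603879 (Young).
Hence ρ(B_{ω*}) = 1.5603879 − 1 = 0.5603879.
m ≥ 7·ln10 / (−ln 0.5603879) = 27.832; smallest integer m = 28.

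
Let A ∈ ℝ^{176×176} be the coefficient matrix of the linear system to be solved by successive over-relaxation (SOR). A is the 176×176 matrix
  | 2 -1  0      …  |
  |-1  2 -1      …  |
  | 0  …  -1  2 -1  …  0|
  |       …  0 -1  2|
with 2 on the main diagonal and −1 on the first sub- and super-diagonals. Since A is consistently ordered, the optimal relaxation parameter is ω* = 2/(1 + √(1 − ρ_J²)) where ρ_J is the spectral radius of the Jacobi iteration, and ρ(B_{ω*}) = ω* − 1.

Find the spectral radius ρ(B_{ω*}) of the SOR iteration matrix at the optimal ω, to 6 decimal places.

With n=176, ρ(Jacobi) = cos(π/177) = 0.999842.
1 − cos²(π/177) = sin²(π/177) ⇒ √(1−ρ_J²) = sin(π/177) = 0.0177482.
ω* = 2/(1 + 0.0177482) = 2/1.0177482 = 1.965123.
[ρ_SOR] ω* − 1 = 0.965123.

ρ_SOR = 0.965123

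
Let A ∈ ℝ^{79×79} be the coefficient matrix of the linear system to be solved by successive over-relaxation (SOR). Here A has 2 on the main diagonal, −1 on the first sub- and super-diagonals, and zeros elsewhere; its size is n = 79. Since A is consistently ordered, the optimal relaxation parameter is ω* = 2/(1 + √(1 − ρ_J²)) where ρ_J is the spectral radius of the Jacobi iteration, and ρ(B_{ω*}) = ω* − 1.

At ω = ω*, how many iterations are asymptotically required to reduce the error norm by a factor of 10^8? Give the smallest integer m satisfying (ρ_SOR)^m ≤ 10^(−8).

m = 235

With n=79, ρ(Jacobi) = cos(π/80) = 0.9992290.
1 − cos²(π/80) = sin²(π/80) ⇒ √(1−ρ_J²) = sin(π/80) = 0.0392598.
So ω* = 2/1.0392598 = 1.9244466 (Young).
[ρ_SOR] ω* − 1 = 0.9244466.
Need (0.9244466)^m ≤ 10^(−8): m ≥ 8·ln10/|ln 0.9244466| = 18.4207/0.07856 = 234.479 ⇒ m = 235.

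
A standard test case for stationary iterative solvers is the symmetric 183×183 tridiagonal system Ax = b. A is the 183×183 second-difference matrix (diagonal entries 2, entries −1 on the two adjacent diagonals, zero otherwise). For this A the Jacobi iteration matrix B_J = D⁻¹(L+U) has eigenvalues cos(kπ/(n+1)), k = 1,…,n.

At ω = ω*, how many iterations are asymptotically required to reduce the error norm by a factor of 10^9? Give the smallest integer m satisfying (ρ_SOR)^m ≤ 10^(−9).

[ρ_J] n=183: ρ(B_J) = cos(π/(n+1)) = cos(π/184) = 0.9998542.
√(1 − cos²(π/184)) = sin(π/184) ≈ 0.0170730.
[ω*] 2 ÷ (1 + 0.0170730) = 2 ÷ 1.0170730 = 1.9664272.
and ρ(B_{ω*}) = 1.9664272 − 1 = 0.9664272.
(0.9664272)^m ≤ 10^{−9}  ⇒  m·ln(0.9664272) ≤ −9·ln10  ⇒  m ≥ 606.844  ⇒  m = 607

m = 607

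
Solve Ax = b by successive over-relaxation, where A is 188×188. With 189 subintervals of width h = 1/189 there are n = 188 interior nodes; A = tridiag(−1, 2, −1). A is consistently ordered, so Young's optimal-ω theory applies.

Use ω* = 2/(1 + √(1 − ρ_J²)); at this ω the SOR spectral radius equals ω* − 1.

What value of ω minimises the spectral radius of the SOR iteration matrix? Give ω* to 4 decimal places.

spectrum of D⁻¹(L+U) = {cos(kπ/189) : 1≤k≤188}; ρ_J = cos(π/189) = 0.9999.
√(1 − cos²(π/189)) = sin(π/189) ≈ 0.01662.
ω* = 2/(1+0.01662) = 1.9673
ρ_SOR = ω* − 1 = 1.9673 − 1 = 0.9673.

ω* = 1.9673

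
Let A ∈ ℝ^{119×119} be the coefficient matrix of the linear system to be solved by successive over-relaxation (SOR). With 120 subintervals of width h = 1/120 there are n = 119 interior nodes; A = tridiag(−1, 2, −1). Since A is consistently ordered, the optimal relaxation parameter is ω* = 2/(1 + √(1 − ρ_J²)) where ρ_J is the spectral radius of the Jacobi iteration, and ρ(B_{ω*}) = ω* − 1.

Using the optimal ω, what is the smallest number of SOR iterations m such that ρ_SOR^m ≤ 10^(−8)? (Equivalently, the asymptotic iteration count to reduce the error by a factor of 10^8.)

m = 352

With n=119, ρ(Jacobi) = cos(π/120) = 0.9996573.
1 − cos²(π/120) = sin²(π/120) ⇒ √(1−ρ_J²) = sin(π/120) = 0.0261769.
[ω*] 2 ÷ (1 + 0.0261769) = 2 ÷ 1.0261769 = 1.9489817.
ρ(B_{ω*}) = ω*−1 = 0.9489817
For 8 digits: m = 8·ln10 / (−ln 0.9489817) = 18.4207/0.0523658 = 351.770; round up → m = 352.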